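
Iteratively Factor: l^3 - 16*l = (l + 4)*(l^2 - 4*l) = l*(l + 4)*(l - 4)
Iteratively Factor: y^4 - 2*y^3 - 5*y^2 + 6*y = (y - 3)*(y^3 + y^2 - 2*y) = (y - 3)*(y + 2)*(y^2 - y) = y*(y - 3)*(y + 2)*(y - 1)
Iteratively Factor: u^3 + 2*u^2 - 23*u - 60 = (u + 4)*(u^2 - 2*u - 15) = (u + 3)*(u + 4)*(u - 5)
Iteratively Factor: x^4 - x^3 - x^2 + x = (x - 1)*(x^3 - x) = (x - 1)^2*(x^2 + x) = x*(x - 1)^2*(x + 1)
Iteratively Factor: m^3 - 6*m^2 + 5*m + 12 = (m + 1)*(m^2 - 7*m + 12) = (m - 4)*(m + 1)*(m - 3)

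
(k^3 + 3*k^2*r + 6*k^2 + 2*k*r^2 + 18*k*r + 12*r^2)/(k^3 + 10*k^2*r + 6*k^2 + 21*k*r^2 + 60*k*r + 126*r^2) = (k^2 + 3*k*r + 2*r^2)/(k^2 + 10*k*r + 21*r^2)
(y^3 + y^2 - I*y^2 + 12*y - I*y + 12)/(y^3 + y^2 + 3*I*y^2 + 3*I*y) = (y - 4*I)/y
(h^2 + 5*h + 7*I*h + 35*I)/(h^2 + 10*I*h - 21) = (h + 5)/(h + 3*I)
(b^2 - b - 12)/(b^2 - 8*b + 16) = (b + 3)/(b - 4)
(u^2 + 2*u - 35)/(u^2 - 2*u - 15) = (u + 7)/(u + 3)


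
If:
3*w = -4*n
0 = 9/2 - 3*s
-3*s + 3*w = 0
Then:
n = -9/8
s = 3/2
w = 3/2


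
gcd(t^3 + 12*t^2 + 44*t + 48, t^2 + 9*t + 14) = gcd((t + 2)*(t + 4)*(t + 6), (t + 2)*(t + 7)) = t + 2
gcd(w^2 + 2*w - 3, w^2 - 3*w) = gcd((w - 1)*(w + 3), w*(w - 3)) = 1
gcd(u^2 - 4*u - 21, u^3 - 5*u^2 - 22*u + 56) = u - 7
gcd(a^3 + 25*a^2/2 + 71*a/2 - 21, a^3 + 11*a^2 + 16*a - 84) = a^2 + 13*a + 42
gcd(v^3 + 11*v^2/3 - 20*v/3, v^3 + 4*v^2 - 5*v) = v^2 + 5*v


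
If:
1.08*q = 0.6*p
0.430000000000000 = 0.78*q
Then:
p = 0.99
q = 0.55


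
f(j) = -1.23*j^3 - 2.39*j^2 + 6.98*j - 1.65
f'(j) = -3.69*j^2 - 4.78*j + 6.98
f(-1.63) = -14.05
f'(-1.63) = 4.97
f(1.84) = -4.56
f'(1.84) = -14.31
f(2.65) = -22.83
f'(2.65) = -31.60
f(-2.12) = -15.47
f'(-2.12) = 0.53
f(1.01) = 1.69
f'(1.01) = -1.61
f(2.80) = -27.84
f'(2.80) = -35.33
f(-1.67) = -14.24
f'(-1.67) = 4.67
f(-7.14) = 274.38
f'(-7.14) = -147.01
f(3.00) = -35.43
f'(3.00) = -40.57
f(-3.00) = -10.89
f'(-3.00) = -11.89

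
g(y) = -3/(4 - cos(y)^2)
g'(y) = 6*sin(y)*cos(y)/(4 - cos(y)^2)^2 = 6*sin(y)*cos(y)/(cos(y)^2 - 4)^2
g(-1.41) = -0.75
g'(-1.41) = -0.06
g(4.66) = -0.75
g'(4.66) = 0.02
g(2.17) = -0.81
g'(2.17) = -0.21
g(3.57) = -0.95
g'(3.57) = 0.23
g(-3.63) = -0.93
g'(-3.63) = -0.24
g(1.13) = -0.79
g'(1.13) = 0.16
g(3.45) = -0.97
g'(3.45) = 0.18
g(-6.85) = -0.91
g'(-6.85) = -0.25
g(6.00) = -0.97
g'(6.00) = -0.17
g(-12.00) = -0.91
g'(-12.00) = 0.25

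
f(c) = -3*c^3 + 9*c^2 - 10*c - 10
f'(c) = -9*c^2 + 18*c - 10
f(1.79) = -16.27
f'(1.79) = -6.62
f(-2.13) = 81.12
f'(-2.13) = -89.17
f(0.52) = -13.19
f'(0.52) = -3.07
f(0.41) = -12.79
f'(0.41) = -4.13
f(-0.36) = -5.09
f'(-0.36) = -17.65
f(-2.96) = 176.26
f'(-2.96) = -142.13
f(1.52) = -14.94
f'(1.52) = -3.43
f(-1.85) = 58.30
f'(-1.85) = -74.10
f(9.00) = -1558.00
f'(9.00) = -577.00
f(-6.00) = 1022.00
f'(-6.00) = -442.00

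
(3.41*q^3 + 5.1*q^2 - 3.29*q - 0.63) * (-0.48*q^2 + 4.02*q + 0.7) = -1.6368*q^5 + 11.2602*q^4 + 24.4682*q^3 - 9.3534*q^2 - 4.8356*q - 0.441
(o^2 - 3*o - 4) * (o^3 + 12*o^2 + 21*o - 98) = o^5 + 9*o^4 - 19*o^3 - 209*o^2 + 210*o + 392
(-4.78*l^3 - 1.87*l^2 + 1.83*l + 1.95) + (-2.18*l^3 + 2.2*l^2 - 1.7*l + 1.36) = -6.96*l^3 + 0.33*l^2 + 0.13*l + 3.31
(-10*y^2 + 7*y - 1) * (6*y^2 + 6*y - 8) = -60*y^4 - 18*y^3 + 116*y^2 - 62*y + 8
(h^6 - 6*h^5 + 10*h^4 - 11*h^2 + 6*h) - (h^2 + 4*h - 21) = h^6 - 6*h^5 + 10*h^4 - 12*h^2 + 2*h + 21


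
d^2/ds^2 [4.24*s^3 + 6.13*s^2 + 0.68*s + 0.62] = 25.44*s + 12.26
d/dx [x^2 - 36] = 2*x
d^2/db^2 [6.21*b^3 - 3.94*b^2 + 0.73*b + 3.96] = 37.26*b - 7.88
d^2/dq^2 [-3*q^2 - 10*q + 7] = -6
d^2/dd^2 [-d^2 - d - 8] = -2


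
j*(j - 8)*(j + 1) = j^3 - 7*j^2 - 8*j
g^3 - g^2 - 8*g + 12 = (g - 2)^2*(g + 3)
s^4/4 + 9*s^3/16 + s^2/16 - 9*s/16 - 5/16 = (s/4 + 1/4)*(s - 1)*(s + 1)*(s + 5/4)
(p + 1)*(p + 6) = p^2 + 7*p + 6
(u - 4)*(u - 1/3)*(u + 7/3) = u^3 - 2*u^2 - 79*u/9 + 28/9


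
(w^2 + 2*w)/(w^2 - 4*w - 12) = w/(w - 6)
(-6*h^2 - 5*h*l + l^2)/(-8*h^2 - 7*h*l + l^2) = (6*h - l)/(8*h - l)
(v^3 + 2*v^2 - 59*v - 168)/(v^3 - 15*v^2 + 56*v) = (v^2 + 10*v + 21)/(v*(v - 7))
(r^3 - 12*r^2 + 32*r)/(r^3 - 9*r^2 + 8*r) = (r - 4)/(r - 1)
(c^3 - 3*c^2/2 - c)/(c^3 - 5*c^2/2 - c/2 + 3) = c*(2*c + 1)/(2*c^2 - c - 3)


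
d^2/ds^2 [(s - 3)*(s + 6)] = 2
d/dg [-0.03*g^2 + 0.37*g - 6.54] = 0.37 - 0.06*g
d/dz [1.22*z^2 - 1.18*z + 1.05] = 2.44*z - 1.18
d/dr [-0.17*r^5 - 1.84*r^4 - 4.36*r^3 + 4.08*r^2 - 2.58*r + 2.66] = -0.85*r^4 - 7.36*r^3 - 13.08*r^2 + 8.16*r - 2.58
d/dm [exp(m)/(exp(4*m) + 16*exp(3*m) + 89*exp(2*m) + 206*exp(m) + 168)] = (-3*exp(4*m) - 32*exp(3*m) - 89*exp(2*m) + 168)*exp(m)/(exp(8*m) + 32*exp(7*m) + 434*exp(6*m) + 3260*exp(5*m) + 14849*exp(4*m) + 42044*exp(3*m) + 72340*exp(2*m) + 69216*exp(m) + 28224)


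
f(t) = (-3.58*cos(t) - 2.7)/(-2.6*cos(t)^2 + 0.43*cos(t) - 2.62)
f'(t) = (-5.2*sin(t)*cos(t) + 0.43*sin(t))*(-3.58*cos(t) - 2.7)/(-2.6*cos(t)^2 + 0.43*cos(t) - 2.62)^2 + 3.58*sin(t)/(-2.6*cos(t)^2 + 0.43*cos(t) - 2.62)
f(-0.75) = 1.44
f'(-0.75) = -0.24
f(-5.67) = 1.40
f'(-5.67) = 0.26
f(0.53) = 1.38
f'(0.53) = 0.25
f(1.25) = 1.40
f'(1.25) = -0.65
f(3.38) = -0.14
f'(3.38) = 0.12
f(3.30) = -0.15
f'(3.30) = 0.08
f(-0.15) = 1.32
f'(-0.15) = -0.08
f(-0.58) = 1.40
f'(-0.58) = -0.25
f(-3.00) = -0.15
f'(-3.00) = 0.07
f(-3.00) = -0.15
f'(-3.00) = 0.07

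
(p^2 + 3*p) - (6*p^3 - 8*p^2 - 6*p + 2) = -6*p^3 + 9*p^2 + 9*p - 2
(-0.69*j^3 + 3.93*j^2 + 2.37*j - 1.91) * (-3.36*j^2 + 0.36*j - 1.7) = 2.3184*j^5 - 13.4532*j^4 - 5.3754*j^3 + 0.589799999999999*j^2 - 4.7166*j + 3.247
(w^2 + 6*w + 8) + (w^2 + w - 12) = 2*w^2 + 7*w - 4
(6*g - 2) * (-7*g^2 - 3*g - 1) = -42*g^3 - 4*g^2 + 2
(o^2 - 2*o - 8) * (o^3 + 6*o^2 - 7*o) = o^5 + 4*o^4 - 27*o^3 - 34*o^2 + 56*o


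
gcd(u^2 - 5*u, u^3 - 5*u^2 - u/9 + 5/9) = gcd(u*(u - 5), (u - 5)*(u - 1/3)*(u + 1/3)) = u - 5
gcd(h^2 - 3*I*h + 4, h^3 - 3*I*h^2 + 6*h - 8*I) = h - 4*I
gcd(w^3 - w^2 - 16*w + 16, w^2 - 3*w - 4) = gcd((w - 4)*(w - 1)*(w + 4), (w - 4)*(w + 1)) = w - 4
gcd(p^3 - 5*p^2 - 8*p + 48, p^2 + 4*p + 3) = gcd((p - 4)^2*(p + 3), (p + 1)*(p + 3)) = p + 3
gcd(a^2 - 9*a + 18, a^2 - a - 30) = a - 6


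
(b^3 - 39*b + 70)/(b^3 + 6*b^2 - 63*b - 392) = (b^2 - 7*b + 10)/(b^2 - b - 56)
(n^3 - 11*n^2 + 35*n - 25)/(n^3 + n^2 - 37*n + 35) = (n - 5)/(n + 7)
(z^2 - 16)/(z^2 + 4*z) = (z - 4)/z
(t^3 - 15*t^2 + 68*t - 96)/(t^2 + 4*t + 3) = (t^3 - 15*t^2 + 68*t - 96)/(t^2 + 4*t + 3)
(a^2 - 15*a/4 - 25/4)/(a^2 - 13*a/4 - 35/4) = (4*a + 5)/(4*a + 7)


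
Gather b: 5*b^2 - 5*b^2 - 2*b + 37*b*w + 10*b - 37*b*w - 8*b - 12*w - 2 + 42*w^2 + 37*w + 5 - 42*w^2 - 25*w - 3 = 0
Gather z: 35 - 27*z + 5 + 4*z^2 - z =4*z^2 - 28*z + 40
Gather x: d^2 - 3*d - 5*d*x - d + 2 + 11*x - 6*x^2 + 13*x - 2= d^2 - 4*d - 6*x^2 + x*(24 - 5*d)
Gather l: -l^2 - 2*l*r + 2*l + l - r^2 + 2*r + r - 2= -l^2 + l*(3 - 2*r) - r^2 + 3*r - 2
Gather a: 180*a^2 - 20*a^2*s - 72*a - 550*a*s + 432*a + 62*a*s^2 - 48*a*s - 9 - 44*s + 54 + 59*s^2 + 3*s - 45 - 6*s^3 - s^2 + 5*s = a^2*(180 - 20*s) + a*(62*s^2 - 598*s + 360) - 6*s^3 + 58*s^2 - 36*s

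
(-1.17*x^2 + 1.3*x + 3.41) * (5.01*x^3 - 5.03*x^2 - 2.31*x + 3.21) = -5.8617*x^5 + 12.3981*x^4 + 13.2478*x^3 - 23.911*x^2 - 3.7041*x + 10.9461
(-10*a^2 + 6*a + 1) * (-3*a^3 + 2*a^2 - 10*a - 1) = 30*a^5 - 38*a^4 + 109*a^3 - 48*a^2 - 16*a - 1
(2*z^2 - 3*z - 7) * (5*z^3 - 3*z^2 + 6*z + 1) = 10*z^5 - 21*z^4 - 14*z^3 + 5*z^2 - 45*z - 7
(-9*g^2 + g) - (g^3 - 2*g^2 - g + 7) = -g^3 - 7*g^2 + 2*g - 7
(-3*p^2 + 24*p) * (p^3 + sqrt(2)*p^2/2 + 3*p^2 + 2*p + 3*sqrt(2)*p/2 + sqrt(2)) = -3*p^5 - 3*sqrt(2)*p^4/2 + 15*p^4 + 15*sqrt(2)*p^3/2 + 66*p^3 + 33*sqrt(2)*p^2 + 48*p^2 + 24*sqrt(2)*p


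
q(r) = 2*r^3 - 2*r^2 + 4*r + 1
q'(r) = 6*r^2 - 4*r + 4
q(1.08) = 5.51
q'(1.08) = 6.68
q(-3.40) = -114.33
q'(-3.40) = 86.96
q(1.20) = 6.38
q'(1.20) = 7.84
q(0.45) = 2.58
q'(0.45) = 3.42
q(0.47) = 2.65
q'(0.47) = 3.45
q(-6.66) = -705.17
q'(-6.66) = 296.77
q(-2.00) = -31.00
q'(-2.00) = 36.00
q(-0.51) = -1.83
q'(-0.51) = 7.60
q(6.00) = 385.00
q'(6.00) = 196.00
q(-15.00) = -7259.00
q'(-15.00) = 1414.00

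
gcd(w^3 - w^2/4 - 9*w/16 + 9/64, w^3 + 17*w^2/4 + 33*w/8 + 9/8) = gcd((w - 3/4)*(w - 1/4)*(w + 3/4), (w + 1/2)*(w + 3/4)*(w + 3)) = w + 3/4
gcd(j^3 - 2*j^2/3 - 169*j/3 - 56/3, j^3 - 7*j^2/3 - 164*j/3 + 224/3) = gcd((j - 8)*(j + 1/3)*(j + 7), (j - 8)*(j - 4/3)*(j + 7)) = j^2 - j - 56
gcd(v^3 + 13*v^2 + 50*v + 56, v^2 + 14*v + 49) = v + 7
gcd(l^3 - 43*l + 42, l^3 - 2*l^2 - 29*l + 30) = l^2 - 7*l + 6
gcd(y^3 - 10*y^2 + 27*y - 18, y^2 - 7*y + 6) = y^2 - 7*y + 6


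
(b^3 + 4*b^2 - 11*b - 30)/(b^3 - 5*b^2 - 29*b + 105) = (b + 2)/(b - 7)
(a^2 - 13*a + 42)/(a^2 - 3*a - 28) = (a - 6)/(a + 4)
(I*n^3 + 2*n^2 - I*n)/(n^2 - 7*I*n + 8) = n*(I*n^2 + 2*n - I)/(n^2 - 7*I*n + 8)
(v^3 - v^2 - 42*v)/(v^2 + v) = (v^2 - v - 42)/(v + 1)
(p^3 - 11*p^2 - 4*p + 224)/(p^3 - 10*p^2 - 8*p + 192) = (p - 7)/(p - 6)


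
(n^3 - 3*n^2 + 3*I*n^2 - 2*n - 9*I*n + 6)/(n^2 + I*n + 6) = (n^3 + 3*n^2*(-1 + I) - n*(2 + 9*I) + 6)/(n^2 + I*n + 6)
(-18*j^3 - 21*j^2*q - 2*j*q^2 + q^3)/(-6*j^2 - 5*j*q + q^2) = 3*j + q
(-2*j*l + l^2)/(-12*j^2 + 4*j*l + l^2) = l/(6*j + l)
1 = 1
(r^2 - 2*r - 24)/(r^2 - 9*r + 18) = (r + 4)/(r - 3)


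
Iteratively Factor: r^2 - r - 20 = (r + 4)*(r - 5)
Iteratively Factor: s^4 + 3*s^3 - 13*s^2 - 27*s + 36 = (s + 4)*(s^3 - s^2 - 9*s + 9) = (s - 1)*(s + 4)*(s^2 - 9) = (s - 1)*(s + 3)*(s + 4)*(s - 3)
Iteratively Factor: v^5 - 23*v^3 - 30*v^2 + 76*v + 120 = (v + 2)*(v^4 - 2*v^3 - 19*v^2 + 8*v + 60) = (v - 2)*(v + 2)*(v^3 - 19*v - 30) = (v - 2)*(v + 2)^2*(v^2 - 2*v - 15) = (v - 2)*(v + 2)^2*(v + 3)*(v - 5)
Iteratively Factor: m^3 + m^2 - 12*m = (m + 4)*(m^2 - 3*m) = m*(m + 4)*(m - 3)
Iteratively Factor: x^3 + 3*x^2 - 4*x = (x - 1)*(x^2 + 4*x) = (x - 1)*(x + 4)*(x)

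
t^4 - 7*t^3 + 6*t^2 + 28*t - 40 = (t - 5)*(t - 2)^2*(t + 2)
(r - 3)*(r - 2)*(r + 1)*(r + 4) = r^4 - 15*r^2 + 10*r + 24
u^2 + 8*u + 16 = (u + 4)^2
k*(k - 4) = k^2 - 4*k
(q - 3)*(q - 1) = q^2 - 4*q + 3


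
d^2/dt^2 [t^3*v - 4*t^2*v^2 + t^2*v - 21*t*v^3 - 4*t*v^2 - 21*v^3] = 2*v*(3*t - 4*v + 1)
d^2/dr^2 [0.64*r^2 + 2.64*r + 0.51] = 1.28000000000000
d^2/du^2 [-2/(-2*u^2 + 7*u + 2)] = 4*(4*u^2 - 14*u - (4*u - 7)^2 - 4)/(-2*u^2 + 7*u + 2)^3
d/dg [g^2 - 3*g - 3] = 2*g - 3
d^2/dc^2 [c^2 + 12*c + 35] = 2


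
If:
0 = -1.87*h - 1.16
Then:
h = -0.62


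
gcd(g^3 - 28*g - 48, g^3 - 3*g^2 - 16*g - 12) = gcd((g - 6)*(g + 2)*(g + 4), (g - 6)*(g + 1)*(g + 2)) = g^2 - 4*g - 12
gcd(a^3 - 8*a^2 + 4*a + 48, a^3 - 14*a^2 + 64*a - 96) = a^2 - 10*a + 24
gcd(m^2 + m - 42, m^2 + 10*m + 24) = 1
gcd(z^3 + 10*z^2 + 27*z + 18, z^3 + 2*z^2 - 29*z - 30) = z^2 + 7*z + 6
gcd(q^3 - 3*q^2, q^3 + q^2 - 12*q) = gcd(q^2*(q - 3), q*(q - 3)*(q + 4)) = q^2 - 3*q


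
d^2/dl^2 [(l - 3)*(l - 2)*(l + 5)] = 6*l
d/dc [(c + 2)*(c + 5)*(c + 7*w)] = 3*c^2 + 14*c*w + 14*c + 49*w + 10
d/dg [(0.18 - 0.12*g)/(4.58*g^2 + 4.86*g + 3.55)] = (0.5496*g^2 - 1.6488*g - 1.3008)/(20.9764*g^4 + 44.5176*g^3 + 56.1376*g^2 + 34.506*g + 12.6025)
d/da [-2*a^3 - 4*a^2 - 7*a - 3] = -6*a^2 - 8*a - 7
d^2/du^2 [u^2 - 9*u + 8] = 2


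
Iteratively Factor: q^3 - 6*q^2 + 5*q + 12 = (q - 4)*(q^2 - 2*q - 3) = (q - 4)*(q + 1)*(q - 3)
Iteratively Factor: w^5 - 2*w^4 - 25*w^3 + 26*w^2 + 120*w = (w)*(w^4 - 2*w^3 - 25*w^2 + 26*w + 120) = w*(w + 4)*(w^3 - 6*w^2 - w + 30) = w*(w + 2)*(w + 4)*(w^2 - 8*w + 15) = w*(w - 3)*(w + 2)*(w + 4)*(w - 5)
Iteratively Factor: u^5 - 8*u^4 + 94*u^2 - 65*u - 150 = (u - 5)*(u^4 - 3*u^3 - 15*u^2 + 19*u + 30) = (u - 5)*(u + 3)*(u^3 - 6*u^2 + 3*u + 10) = (u - 5)^2*(u + 3)*(u^2 - u - 2) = (u - 5)^2*(u + 1)*(u + 3)*(u - 2)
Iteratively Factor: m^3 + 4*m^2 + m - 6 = (m - 1)*(m^2 + 5*m + 6) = (m - 1)*(m + 3)*(m + 2)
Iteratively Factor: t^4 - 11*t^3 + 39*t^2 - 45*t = (t)*(t^3 - 11*t^2 + 39*t - 45) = t*(t - 5)*(t^2 - 6*t + 9) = t*(t - 5)*(t - 3)*(t - 3)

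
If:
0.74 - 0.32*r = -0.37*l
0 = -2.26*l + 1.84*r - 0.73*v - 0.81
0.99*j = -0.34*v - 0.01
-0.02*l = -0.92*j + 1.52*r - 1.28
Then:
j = -1.77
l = -2.17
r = -0.20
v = 5.11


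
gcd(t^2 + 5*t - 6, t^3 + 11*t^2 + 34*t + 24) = t + 6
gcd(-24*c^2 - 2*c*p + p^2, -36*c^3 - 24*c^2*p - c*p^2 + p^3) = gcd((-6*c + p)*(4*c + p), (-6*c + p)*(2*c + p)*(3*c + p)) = -6*c + p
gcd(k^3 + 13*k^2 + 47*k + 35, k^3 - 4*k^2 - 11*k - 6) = k + 1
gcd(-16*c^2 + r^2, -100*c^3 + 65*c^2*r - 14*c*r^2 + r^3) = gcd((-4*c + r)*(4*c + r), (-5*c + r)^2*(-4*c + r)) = -4*c + r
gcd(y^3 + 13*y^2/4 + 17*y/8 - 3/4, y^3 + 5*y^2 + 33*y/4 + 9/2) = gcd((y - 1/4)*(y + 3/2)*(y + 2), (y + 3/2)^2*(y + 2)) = y^2 + 7*y/2 + 3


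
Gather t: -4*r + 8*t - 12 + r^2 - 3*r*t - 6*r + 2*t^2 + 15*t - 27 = r^2 - 10*r + 2*t^2 + t*(23 - 3*r) - 39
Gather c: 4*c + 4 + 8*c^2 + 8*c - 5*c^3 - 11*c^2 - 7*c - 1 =-5*c^3 - 3*c^2 + 5*c + 3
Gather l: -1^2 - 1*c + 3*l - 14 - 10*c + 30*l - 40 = -11*c + 33*l - 55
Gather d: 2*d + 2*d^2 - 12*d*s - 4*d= 2*d^2 + d*(-12*s - 2)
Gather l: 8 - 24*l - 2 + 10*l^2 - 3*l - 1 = 10*l^2 - 27*l + 5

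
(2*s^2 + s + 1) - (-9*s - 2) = 2*s^2 + 10*s + 3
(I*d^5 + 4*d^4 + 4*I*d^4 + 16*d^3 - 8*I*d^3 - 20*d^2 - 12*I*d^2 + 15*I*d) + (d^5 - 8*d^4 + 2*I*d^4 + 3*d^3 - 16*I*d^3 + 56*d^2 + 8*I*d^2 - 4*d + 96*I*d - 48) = d^5 + I*d^5 - 4*d^4 + 6*I*d^4 + 19*d^3 - 24*I*d^3 + 36*d^2 - 4*I*d^2 - 4*d + 111*I*d - 48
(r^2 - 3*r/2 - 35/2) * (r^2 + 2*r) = r^4 + r^3/2 - 41*r^2/2 - 35*r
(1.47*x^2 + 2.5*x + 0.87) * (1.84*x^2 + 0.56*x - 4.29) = 2.7048*x^4 + 5.4232*x^3 - 3.3055*x^2 - 10.2378*x - 3.7323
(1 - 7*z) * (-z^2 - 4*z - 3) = 7*z^3 + 27*z^2 + 17*z - 3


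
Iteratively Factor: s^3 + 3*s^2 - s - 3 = (s - 1)*(s^2 + 4*s + 3) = (s - 1)*(s + 1)*(s + 3)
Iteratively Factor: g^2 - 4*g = (g)*(g - 4)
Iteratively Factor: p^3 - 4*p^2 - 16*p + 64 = (p - 4)*(p^2 - 16) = (p - 4)^2*(p + 4)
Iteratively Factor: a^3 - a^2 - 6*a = (a)*(a^2 - a - 6) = a*(a + 2)*(a - 3)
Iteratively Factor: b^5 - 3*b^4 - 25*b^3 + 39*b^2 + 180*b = (b - 4)*(b^4 + b^3 - 21*b^2 - 45*b) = (b - 5)*(b - 4)*(b^3 + 6*b^2 + 9*b) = b*(b - 5)*(b - 4)*(b^2 + 6*b + 9) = b*(b - 5)*(b - 4)*(b + 3)*(b + 3)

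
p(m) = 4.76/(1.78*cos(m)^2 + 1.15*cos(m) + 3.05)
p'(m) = 4.76*(3.56*sin(m)*cos(m) + 1.15*sin(m))/(1.78*cos(m)^2 + 1.15*cos(m) + 3.05)^2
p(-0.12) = 0.80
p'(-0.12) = -0.08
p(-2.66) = 1.39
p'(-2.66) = 0.38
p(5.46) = 1.02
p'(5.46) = -0.58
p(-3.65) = 1.40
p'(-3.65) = -0.39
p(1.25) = 1.33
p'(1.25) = 0.80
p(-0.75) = 0.98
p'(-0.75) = -0.52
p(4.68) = 1.58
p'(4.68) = -0.54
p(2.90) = 1.32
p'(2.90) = -0.20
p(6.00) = 0.82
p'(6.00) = -0.18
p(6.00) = 0.82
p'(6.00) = -0.18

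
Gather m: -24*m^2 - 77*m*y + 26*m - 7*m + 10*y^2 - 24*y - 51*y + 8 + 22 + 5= -24*m^2 + m*(19 - 77*y) + 10*y^2 - 75*y + 35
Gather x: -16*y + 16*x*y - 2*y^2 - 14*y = 16*x*y - 2*y^2 - 30*y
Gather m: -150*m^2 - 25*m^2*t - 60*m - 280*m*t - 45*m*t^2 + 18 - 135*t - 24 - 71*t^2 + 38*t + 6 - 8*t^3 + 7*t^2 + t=m^2*(-25*t - 150) + m*(-45*t^2 - 280*t - 60) - 8*t^3 - 64*t^2 - 96*t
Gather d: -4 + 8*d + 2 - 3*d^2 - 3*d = -3*d^2 + 5*d - 2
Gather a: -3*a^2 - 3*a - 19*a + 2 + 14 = -3*a^2 - 22*a + 16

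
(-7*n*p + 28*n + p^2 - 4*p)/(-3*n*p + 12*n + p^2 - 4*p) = (-7*n + p)/(-3*n + p)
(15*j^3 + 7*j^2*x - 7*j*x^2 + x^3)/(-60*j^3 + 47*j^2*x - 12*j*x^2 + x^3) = (j + x)/(-4*j + x)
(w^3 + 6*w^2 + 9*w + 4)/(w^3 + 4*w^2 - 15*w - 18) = (w^2 + 5*w + 4)/(w^2 + 3*w - 18)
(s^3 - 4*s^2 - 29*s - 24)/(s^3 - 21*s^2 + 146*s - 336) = (s^2 + 4*s + 3)/(s^2 - 13*s + 42)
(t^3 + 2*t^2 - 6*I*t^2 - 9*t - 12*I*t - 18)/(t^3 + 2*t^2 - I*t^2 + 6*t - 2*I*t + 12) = (t - 3*I)/(t + 2*I)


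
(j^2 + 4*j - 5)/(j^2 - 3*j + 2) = (j + 5)/(j - 2)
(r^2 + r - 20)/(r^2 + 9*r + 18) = (r^2 + r - 20)/(r^2 + 9*r + 18)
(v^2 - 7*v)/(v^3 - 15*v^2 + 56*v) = 1/(v - 8)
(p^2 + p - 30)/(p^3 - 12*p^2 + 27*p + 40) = (p + 6)/(p^2 - 7*p - 8)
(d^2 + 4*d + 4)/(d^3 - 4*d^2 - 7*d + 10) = (d + 2)/(d^2 - 6*d + 5)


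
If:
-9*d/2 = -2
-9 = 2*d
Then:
No Solution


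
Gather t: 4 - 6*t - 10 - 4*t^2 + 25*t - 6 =-4*t^2 + 19*t - 12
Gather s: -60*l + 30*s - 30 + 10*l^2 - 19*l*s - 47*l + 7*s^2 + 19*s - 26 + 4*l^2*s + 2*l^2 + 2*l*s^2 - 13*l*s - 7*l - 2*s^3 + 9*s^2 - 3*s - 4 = 12*l^2 - 114*l - 2*s^3 + s^2*(2*l + 16) + s*(4*l^2 - 32*l + 46) - 60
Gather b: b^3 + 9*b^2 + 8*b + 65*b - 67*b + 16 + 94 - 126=b^3 + 9*b^2 + 6*b - 16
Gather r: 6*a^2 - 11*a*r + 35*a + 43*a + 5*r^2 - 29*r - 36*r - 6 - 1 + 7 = 6*a^2 + 78*a + 5*r^2 + r*(-11*a - 65)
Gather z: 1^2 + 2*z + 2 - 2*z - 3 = 0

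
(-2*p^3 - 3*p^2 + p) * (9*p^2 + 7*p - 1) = -18*p^5 - 41*p^4 - 10*p^3 + 10*p^2 - p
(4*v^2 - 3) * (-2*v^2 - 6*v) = -8*v^4 - 24*v^3 + 6*v^2 + 18*v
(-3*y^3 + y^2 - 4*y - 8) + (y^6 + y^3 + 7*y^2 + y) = y^6 - 2*y^3 + 8*y^2 - 3*y - 8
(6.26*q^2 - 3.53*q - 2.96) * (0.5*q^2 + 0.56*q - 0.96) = 3.13*q^4 + 1.7406*q^3 - 9.4664*q^2 + 1.7312*q + 2.8416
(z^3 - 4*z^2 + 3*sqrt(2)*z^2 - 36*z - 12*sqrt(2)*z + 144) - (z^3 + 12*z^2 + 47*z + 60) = -16*z^2 + 3*sqrt(2)*z^2 - 83*z - 12*sqrt(2)*z + 84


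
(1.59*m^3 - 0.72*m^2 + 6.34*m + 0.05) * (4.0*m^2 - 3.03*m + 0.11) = 6.36*m^5 - 7.6977*m^4 + 27.7165*m^3 - 19.0894*m^2 + 0.5459*m + 0.0055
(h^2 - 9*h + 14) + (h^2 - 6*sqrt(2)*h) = 2*h^2 - 9*h - 6*sqrt(2)*h + 14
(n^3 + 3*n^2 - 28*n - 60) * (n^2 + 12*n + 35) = n^5 + 15*n^4 + 43*n^3 - 291*n^2 - 1700*n - 2100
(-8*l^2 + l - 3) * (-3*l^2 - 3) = 24*l^4 - 3*l^3 + 33*l^2 - 3*l + 9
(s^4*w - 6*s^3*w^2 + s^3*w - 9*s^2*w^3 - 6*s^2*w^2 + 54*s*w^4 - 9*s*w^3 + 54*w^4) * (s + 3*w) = s^5*w - 3*s^4*w^2 + s^4*w - 27*s^3*w^3 - 3*s^3*w^2 + 27*s^2*w^4 - 27*s^2*w^3 + 162*s*w^5 + 27*s*w^4 + 162*w^5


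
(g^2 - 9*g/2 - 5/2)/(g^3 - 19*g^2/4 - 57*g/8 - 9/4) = 4*(g - 5)/(4*g^2 - 21*g - 18)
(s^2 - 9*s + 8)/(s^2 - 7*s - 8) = (s - 1)/(s + 1)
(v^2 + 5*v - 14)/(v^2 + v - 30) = (v^2 + 5*v - 14)/(v^2 + v - 30)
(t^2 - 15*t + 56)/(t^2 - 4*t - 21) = (t - 8)/(t + 3)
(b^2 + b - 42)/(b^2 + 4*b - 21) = (b - 6)/(b - 3)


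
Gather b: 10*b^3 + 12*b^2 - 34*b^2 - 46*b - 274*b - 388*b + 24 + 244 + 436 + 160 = 10*b^3 - 22*b^2 - 708*b + 864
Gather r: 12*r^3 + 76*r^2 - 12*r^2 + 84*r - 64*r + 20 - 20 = 12*r^3 + 64*r^2 + 20*r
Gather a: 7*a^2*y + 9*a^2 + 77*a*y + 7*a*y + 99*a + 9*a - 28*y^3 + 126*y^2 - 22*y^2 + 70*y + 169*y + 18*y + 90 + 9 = a^2*(7*y + 9) + a*(84*y + 108) - 28*y^3 + 104*y^2 + 257*y + 99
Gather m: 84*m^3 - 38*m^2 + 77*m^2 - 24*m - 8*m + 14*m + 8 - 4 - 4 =84*m^3 + 39*m^2 - 18*m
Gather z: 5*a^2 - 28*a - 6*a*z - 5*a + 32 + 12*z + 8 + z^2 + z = 5*a^2 - 33*a + z^2 + z*(13 - 6*a) + 40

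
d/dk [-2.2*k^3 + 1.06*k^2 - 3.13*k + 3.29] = -6.6*k^2 + 2.12*k - 3.13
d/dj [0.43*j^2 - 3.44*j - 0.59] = 0.86*j - 3.44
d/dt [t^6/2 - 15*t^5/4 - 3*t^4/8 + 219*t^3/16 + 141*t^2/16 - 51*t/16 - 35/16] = 3*t^5 - 75*t^4/4 - 3*t^3/2 + 657*t^2/16 + 141*t/8 - 51/16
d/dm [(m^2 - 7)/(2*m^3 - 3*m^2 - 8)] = 2*m*(2*m^3 - 3*m^2 - 3*(m - 1)*(m^2 - 7) - 8)/(-2*m^3 + 3*m^2 + 8)^2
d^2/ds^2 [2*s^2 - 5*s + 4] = 4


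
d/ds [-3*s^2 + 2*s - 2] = 2 - 6*s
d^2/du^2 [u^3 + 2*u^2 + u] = 6*u + 4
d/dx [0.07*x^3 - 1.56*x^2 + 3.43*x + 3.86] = 0.21*x^2 - 3.12*x + 3.43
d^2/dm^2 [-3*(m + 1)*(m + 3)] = -6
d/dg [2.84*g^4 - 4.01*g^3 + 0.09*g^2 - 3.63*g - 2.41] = 11.36*g^3 - 12.03*g^2 + 0.18*g - 3.63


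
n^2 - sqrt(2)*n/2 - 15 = (n - 3*sqrt(2))*(n + 5*sqrt(2)/2)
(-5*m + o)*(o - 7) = -5*m*o + 35*m + o^2 - 7*o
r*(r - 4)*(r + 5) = r^3 + r^2 - 20*r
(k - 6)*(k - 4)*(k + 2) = k^3 - 8*k^2 + 4*k + 48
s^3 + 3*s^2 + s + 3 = (s + 3)*(s - I)*(s + I)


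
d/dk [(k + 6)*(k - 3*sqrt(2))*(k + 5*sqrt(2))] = 3*k^2 + 4*sqrt(2)*k + 12*k - 30 + 12*sqrt(2)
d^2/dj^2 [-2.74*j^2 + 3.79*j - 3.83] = -5.48000000000000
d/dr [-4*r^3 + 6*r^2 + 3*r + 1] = -12*r^2 + 12*r + 3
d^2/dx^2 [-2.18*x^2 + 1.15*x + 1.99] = -4.36000000000000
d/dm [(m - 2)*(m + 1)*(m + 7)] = 3*m^2 + 12*m - 9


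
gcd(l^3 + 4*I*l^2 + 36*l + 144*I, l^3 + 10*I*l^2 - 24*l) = l^2 + 10*I*l - 24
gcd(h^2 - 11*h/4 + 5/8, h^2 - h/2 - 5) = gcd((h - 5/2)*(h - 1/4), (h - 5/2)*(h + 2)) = h - 5/2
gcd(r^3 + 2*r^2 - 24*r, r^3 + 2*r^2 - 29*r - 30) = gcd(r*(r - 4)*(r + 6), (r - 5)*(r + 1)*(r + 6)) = r + 6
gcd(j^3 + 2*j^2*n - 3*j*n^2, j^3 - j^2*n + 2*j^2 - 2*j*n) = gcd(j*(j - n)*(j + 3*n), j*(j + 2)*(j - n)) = j^2 - j*n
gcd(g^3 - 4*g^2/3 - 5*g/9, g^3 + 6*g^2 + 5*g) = g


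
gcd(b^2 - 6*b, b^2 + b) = b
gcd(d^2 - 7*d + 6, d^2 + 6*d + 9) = 1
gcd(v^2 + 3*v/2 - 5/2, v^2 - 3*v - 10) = 1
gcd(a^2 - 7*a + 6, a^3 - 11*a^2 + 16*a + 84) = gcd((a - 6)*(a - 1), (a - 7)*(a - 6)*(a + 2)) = a - 6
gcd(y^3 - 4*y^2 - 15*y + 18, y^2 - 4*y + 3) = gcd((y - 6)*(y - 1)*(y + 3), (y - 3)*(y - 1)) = y - 1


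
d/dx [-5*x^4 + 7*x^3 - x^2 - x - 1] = -20*x^3 + 21*x^2 - 2*x - 1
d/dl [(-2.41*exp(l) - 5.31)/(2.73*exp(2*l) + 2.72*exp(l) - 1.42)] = (6.5793*exp(2*l) + 28.9926*exp(l) + 17.8654)*exp(l)/(7.4529*exp(4*l) + 14.8512*exp(3*l) - 0.354799999999998*exp(2*l) - 7.7248*exp(l) + 2.0164)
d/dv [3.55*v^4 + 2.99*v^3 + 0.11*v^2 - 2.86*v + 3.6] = 14.2*v^3 + 8.97*v^2 + 0.22*v - 2.86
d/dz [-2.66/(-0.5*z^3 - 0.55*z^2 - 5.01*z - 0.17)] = (-3.99*z^2 - 2.926*z - 13.3266)/(0.5*z^3 + 0.55*z^2 + 5.01*z + 0.17)^2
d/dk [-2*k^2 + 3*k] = 3 - 4*k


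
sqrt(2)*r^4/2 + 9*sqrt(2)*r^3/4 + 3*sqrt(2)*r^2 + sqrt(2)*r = r*(r + 1/2)*(r + 2)*(sqrt(2)*r/2 + sqrt(2))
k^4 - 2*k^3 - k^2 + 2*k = k*(k - 2)*(k - 1)*(k + 1)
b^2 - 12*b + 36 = (b - 6)^2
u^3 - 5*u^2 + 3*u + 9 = (u - 3)^2*(u + 1)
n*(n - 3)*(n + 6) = n^3 + 3*n^2 - 18*n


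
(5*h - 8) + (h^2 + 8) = h^2 + 5*h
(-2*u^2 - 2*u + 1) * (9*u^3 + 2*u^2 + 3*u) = -18*u^5 - 22*u^4 - u^3 - 4*u^2 + 3*u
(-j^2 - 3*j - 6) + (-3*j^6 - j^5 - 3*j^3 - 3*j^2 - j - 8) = -3*j^6 - j^5 - 3*j^3 - 4*j^2 - 4*j - 14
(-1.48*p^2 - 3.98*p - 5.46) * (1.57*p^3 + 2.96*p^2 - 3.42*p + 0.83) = -2.3236*p^5 - 10.6294*p^4 - 15.2914*p^3 - 3.7784*p^2 + 15.3698*p - 4.5318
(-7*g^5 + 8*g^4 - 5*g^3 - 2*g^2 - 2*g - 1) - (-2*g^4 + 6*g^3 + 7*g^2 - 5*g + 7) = -7*g^5 + 10*g^4 - 11*g^3 - 9*g^2 + 3*g - 8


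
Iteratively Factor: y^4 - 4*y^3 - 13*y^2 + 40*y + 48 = (y + 1)*(y^3 - 5*y^2 - 8*y + 48) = (y - 4)*(y + 1)*(y^2 - y - 12) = (y - 4)^2*(y + 1)*(y + 3)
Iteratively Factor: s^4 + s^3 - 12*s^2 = (s)*(s^3 + s^2 - 12*s) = s*(s - 3)*(s^2 + 4*s) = s^2*(s - 3)*(s + 4)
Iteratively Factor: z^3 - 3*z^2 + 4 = (z - 2)*(z^2 - z - 2) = (z - 2)^2*(z + 1)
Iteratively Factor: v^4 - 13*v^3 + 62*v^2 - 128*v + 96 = (v - 3)*(v^3 - 10*v^2 + 32*v - 32) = (v - 3)*(v - 2)*(v^2 - 8*v + 16) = (v - 4)*(v - 3)*(v - 2)*(v - 4)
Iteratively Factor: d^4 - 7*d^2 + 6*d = (d - 2)*(d^3 + 2*d^2 - 3*d) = (d - 2)*(d + 3)*(d^2 - d) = (d - 2)*(d - 1)*(d + 3)*(d)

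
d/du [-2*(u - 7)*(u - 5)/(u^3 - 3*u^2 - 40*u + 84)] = 2*(u^2 - 10*u - 8)/(u^4 + 8*u^3 - 8*u^2 - 96*u + 144)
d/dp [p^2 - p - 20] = 2*p - 1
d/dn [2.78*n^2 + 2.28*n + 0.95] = 5.56*n + 2.28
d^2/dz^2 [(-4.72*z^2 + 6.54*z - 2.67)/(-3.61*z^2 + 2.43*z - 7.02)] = (5.6843418860808e-14*z^4 - 87.6493560000001*z^3 - 508.916862*z^2 + 853.895682*z + 138.285306)/(47.045881*z^6 - 95.004009*z^5 + 338.406093*z^4 - 383.838183*z^3 + 658.063926*z^2 - 359.254116*z + 345.948408)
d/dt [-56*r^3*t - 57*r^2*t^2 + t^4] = -56*r^3 - 114*r^2*t + 4*t^3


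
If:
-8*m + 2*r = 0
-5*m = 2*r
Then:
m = 0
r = 0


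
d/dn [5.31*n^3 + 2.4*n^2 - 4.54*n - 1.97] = 15.93*n^2 + 4.8*n - 4.54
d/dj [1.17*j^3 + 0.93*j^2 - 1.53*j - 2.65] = 3.51*j^2 + 1.86*j - 1.53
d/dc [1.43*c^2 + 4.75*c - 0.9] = 2.86*c + 4.75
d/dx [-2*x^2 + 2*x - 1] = 2 - 4*x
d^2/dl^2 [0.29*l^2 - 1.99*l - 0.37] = 0.580000000000000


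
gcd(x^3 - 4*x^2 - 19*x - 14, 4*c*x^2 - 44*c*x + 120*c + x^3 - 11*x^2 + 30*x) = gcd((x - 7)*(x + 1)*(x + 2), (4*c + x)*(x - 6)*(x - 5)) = 1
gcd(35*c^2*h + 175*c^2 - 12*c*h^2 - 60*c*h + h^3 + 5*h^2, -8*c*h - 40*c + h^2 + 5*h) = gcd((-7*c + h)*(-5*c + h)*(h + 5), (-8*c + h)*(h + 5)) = h + 5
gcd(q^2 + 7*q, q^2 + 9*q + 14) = q + 7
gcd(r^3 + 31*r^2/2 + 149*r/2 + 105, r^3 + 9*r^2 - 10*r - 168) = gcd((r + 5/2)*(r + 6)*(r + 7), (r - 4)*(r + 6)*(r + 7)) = r^2 + 13*r + 42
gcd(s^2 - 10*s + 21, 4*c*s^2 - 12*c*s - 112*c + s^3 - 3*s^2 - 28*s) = s - 7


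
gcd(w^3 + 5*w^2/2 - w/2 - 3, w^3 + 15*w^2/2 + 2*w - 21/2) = w^2 + w/2 - 3/2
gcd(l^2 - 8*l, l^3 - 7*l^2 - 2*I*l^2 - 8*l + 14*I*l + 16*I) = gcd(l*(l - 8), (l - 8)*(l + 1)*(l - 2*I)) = l - 8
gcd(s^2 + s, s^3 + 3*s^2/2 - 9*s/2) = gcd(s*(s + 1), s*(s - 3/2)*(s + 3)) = s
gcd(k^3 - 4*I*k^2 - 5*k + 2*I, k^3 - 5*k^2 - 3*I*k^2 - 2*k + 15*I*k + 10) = k^2 - 3*I*k - 2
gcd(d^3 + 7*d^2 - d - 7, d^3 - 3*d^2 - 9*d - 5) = d + 1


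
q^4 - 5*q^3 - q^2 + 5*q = q*(q - 5)*(q - 1)*(q + 1)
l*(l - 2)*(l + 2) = l^3 - 4*l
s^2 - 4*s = s*(s - 4)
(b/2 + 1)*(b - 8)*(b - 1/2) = b^3/2 - 13*b^2/4 - 13*b/2 + 4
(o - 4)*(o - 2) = o^2 - 6*o + 8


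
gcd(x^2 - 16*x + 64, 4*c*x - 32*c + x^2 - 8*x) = x - 8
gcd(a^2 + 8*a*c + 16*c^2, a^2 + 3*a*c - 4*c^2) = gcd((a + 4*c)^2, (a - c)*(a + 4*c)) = a + 4*c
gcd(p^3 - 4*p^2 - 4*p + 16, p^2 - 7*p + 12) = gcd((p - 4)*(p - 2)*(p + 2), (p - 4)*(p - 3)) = p - 4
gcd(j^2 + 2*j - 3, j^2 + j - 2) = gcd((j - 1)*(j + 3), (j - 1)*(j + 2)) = j - 1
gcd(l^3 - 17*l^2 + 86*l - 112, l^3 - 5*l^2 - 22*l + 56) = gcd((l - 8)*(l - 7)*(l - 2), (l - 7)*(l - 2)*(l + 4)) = l^2 - 9*l + 14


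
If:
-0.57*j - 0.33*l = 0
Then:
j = -0.578947368421053*l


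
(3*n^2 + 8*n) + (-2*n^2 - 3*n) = n^2 + 5*n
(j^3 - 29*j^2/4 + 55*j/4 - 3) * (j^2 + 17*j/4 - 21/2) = j^5 - 3*j^4 - 441*j^3/16 + 2105*j^2/16 - 1257*j/8 + 63/2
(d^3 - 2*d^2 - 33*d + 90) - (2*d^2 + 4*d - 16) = d^3 - 4*d^2 - 37*d + 106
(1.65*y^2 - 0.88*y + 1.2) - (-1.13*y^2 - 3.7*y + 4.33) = 2.78*y^2 + 2.82*y - 3.13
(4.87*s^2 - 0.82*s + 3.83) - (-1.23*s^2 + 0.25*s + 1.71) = 6.1*s^2 - 1.07*s + 2.12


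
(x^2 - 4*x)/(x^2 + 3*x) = (x - 4)/(x + 3)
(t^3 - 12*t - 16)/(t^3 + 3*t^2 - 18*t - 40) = (t + 2)/(t + 5)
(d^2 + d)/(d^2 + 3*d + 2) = d/(d + 2)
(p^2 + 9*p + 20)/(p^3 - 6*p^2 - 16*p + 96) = (p + 5)/(p^2 - 10*p + 24)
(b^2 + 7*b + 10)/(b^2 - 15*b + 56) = (b^2 + 7*b + 10)/(b^2 - 15*b + 56)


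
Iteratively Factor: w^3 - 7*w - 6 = (w + 2)*(w^2 - 2*w - 3) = (w + 1)*(w + 2)*(w - 3)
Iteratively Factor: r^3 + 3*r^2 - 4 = (r + 2)*(r^2 + r - 2) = (r - 1)*(r + 2)*(r + 2)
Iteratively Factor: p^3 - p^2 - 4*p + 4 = (p - 2)*(p^2 + p - 2) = (p - 2)*(p + 2)*(p - 1)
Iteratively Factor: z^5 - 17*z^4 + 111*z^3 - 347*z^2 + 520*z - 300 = (z - 5)*(z^4 - 12*z^3 + 51*z^2 - 92*z + 60) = (z - 5)*(z - 3)*(z^3 - 9*z^2 + 24*z - 20) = (z - 5)*(z - 3)*(z - 2)*(z^2 - 7*z + 10) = (z - 5)^2*(z - 3)*(z - 2)*(z - 2)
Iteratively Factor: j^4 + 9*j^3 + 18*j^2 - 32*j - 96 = (j + 3)*(j^3 + 6*j^2 - 32) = (j - 2)*(j + 3)*(j^2 + 8*j + 16) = (j - 2)*(j + 3)*(j + 4)*(j + 4)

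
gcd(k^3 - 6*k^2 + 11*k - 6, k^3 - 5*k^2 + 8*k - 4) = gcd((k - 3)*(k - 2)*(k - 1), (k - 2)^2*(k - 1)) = k^2 - 3*k + 2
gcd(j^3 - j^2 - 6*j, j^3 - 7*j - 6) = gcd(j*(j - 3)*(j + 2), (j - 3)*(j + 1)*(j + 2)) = j^2 - j - 6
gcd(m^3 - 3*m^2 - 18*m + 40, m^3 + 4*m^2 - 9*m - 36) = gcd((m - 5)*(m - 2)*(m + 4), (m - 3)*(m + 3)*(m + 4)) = m + 4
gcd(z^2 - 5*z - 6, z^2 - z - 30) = z - 6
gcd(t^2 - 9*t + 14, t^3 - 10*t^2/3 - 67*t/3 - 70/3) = t - 7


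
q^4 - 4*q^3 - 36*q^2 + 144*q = q*(q - 6)*(q - 4)*(q + 6)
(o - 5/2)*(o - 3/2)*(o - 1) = o^3 - 5*o^2 + 31*o/4 - 15/4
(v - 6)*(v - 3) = v^2 - 9*v + 18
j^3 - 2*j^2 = j^2*(j - 2)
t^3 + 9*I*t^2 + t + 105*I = (t - 3*I)*(t + 5*I)*(t + 7*I)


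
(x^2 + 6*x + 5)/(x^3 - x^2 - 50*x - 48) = (x + 5)/(x^2 - 2*x - 48)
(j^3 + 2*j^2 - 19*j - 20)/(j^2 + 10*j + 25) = (j^2 - 3*j - 4)/(j + 5)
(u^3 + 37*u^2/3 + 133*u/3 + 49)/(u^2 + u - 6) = (3*u^2 + 28*u + 49)/(3*(u - 2))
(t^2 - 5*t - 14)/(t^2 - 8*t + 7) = (t + 2)/(t - 1)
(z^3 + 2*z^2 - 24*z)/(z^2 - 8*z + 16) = z*(z + 6)/(z - 4)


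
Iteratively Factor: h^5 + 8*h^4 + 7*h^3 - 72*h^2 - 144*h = (h)*(h^4 + 8*h^3 + 7*h^2 - 72*h - 144) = h*(h + 4)*(h^3 + 4*h^2 - 9*h - 36) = h*(h + 4)^2*(h^2 - 9) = h*(h - 3)*(h + 4)^2*(h + 3)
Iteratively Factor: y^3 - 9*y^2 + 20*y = (y - 5)*(y^2 - 4*y) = (y - 5)*(y - 4)*(y)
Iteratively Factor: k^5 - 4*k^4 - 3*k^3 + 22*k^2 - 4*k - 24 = (k - 3)*(k^4 - k^3 - 6*k^2 + 4*k + 8) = (k - 3)*(k - 2)*(k^3 + k^2 - 4*k - 4) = (k - 3)*(k - 2)*(k + 2)*(k^2 - k - 2) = (k - 3)*(k - 2)*(k + 1)*(k + 2)*(k - 2)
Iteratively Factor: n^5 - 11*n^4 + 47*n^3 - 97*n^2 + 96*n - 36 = (n - 1)*(n^4 - 10*n^3 + 37*n^2 - 60*n + 36) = (n - 2)*(n - 1)*(n^3 - 8*n^2 + 21*n - 18) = (n - 3)*(n - 2)*(n - 1)*(n^2 - 5*n + 6) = (n - 3)^2*(n - 2)*(n - 1)*(n - 2)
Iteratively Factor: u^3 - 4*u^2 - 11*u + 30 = (u - 5)*(u^2 + u - 6) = (u - 5)*(u + 3)*(u - 2)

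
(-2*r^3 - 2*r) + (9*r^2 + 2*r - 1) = -2*r^3 + 9*r^2 - 1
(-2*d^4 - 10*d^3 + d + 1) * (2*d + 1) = -4*d^5 - 22*d^4 - 10*d^3 + 2*d^2 + 3*d + 1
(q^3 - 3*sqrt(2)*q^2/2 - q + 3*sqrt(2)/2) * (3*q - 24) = 3*q^4 - 24*q^3 - 9*sqrt(2)*q^3/2 - 3*q^2 + 36*sqrt(2)*q^2 + 9*sqrt(2)*q/2 + 24*q - 36*sqrt(2)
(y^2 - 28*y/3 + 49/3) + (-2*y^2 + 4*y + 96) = -y^2 - 16*y/3 + 337/3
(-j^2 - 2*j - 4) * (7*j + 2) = -7*j^3 - 16*j^2 - 32*j - 8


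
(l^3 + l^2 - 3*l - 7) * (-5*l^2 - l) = -5*l^5 - 6*l^4 + 14*l^3 + 38*l^2 + 7*l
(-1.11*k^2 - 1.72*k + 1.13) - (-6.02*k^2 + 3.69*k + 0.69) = 4.91*k^2 - 5.41*k + 0.44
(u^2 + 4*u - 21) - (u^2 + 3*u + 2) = u - 23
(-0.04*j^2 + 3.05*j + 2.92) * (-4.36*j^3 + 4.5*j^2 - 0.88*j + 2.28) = 0.1744*j^5 - 13.478*j^4 + 1.029*j^3 + 10.3648*j^2 + 4.3844*j + 6.6576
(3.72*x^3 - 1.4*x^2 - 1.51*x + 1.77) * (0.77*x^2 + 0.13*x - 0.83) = 2.8644*x^5 - 0.5944*x^4 - 4.4323*x^3 + 2.3286*x^2 + 1.4834*x - 1.4691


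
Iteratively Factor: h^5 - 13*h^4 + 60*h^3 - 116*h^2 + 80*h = (h - 4)*(h^4 - 9*h^3 + 24*h^2 - 20*h) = (h - 4)*(h - 2)*(h^3 - 7*h^2 + 10*h) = (h - 5)*(h - 4)*(h - 2)*(h^2 - 2*h) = (h - 5)*(h - 4)*(h - 2)^2*(h)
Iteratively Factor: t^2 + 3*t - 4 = (t - 1)*(t + 4)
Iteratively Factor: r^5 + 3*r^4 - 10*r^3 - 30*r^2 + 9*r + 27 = (r + 3)*(r^4 - 10*r^2 + 9) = (r - 1)*(r + 3)*(r^3 + r^2 - 9*r - 9) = (r - 1)*(r + 3)^2*(r^2 - 2*r - 3) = (r - 3)*(r - 1)*(r + 3)^2*(r + 1)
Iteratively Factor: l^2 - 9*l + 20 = (l - 4)*(l - 5)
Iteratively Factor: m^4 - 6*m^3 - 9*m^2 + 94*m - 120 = (m - 2)*(m^3 - 4*m^2 - 17*m + 60) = (m - 5)*(m - 2)*(m^2 + m - 12) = (m - 5)*(m - 2)*(m + 4)*(m - 3)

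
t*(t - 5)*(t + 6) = t^3 + t^2 - 30*t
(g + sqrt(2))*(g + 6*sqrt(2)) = g^2 + 7*sqrt(2)*g + 12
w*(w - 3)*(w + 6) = w^3 + 3*w^2 - 18*w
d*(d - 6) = d^2 - 6*d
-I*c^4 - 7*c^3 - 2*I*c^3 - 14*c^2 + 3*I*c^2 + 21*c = c*(c + 3)*(c - 7*I)*(-I*c + I)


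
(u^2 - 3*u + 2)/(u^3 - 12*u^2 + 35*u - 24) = (u - 2)/(u^2 - 11*u + 24)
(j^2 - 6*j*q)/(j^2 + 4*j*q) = (j - 6*q)/(j + 4*q)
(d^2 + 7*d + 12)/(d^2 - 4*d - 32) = (d + 3)/(d - 8)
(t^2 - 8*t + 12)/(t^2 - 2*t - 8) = (-t^2 + 8*t - 12)/(-t^2 + 2*t + 8)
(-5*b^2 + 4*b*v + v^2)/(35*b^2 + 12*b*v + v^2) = (-b + v)/(7*b + v)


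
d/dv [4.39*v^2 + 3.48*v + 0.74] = 8.78*v + 3.48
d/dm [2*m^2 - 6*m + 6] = 4*m - 6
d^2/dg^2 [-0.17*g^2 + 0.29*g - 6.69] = -0.340000000000000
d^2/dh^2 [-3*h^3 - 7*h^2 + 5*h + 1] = -18*h - 14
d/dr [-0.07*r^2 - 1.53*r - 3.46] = -0.14*r - 1.53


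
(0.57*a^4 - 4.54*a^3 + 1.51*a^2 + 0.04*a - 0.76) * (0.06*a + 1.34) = 0.0342*a^5 + 0.4914*a^4 - 5.993*a^3 + 2.0258*a^2 + 0.008*a - 1.0184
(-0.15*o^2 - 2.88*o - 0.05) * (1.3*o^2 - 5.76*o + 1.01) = -0.195*o^4 - 2.88*o^3 + 16.3723*o^2 - 2.6208*o - 0.0505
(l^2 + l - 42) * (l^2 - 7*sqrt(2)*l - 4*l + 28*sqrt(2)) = l^4 - 7*sqrt(2)*l^3 - 3*l^3 - 46*l^2 + 21*sqrt(2)*l^2 + 168*l + 322*sqrt(2)*l - 1176*sqrt(2)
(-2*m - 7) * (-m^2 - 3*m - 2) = 2*m^3 + 13*m^2 + 25*m + 14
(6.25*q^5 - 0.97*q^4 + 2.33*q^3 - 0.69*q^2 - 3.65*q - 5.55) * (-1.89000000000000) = -11.8125*q^5 + 1.8333*q^4 - 4.4037*q^3 + 1.3041*q^2 + 6.8985*q + 10.4895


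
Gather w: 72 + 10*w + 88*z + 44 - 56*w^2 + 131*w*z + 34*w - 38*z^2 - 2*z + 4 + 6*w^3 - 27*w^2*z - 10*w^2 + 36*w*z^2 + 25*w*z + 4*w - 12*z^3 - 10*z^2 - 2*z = 6*w^3 + w^2*(-27*z - 66) + w*(36*z^2 + 156*z + 48) - 12*z^3 - 48*z^2 + 84*z + 120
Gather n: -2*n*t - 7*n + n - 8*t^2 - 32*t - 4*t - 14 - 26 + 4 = n*(-2*t - 6) - 8*t^2 - 36*t - 36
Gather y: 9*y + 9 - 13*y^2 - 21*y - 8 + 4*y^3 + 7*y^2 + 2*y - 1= 4*y^3 - 6*y^2 - 10*y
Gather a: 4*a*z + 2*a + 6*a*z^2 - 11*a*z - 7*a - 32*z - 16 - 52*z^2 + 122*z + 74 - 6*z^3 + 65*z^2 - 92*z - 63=a*(6*z^2 - 7*z - 5) - 6*z^3 + 13*z^2 - 2*z - 5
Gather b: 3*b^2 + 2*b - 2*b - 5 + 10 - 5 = 3*b^2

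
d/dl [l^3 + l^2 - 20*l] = 3*l^2 + 2*l - 20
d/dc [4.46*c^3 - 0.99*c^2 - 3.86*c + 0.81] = 13.38*c^2 - 1.98*c - 3.86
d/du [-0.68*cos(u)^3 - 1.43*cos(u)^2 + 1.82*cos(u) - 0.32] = (2.04*cos(u)^2 + 2.86*cos(u) - 1.82)*sin(u)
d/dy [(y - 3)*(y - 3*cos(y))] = y + (y - 3)*(3*sin(y) + 1) - 3*cos(y)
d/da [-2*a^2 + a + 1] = 1 - 4*a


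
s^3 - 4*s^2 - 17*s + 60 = (s - 5)*(s - 3)*(s + 4)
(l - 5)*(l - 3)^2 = l^3 - 11*l^2 + 39*l - 45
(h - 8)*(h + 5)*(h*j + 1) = h^3*j - 3*h^2*j + h^2 - 40*h*j - 3*h - 40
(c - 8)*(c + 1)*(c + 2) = c^3 - 5*c^2 - 22*c - 16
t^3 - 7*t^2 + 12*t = t*(t - 4)*(t - 3)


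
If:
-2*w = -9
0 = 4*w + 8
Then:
No Solution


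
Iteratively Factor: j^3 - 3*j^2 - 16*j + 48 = (j + 4)*(j^2 - 7*j + 12) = (j - 4)*(j + 4)*(j - 3)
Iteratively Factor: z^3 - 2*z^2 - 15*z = (z + 3)*(z^2 - 5*z) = (z - 5)*(z + 3)*(z)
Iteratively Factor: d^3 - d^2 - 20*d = (d - 5)*(d^2 + 4*d) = (d - 5)*(d + 4)*(d)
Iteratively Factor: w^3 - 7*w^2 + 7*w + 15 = (w + 1)*(w^2 - 8*w + 15) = (w - 5)*(w + 1)*(w - 3)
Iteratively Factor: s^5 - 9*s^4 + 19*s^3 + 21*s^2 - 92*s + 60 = (s - 1)*(s^4 - 8*s^3 + 11*s^2 + 32*s - 60) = (s - 2)*(s - 1)*(s^3 - 6*s^2 - s + 30) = (s - 2)*(s - 1)*(s + 2)*(s^2 - 8*s + 15) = (s - 3)*(s - 2)*(s - 1)*(s + 2)*(s - 5)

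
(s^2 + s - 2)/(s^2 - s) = (s + 2)/s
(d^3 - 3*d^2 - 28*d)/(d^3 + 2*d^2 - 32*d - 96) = d*(d - 7)/(d^2 - 2*d - 24)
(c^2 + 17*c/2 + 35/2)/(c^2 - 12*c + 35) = (2*c^2 + 17*c + 35)/(2*(c^2 - 12*c + 35))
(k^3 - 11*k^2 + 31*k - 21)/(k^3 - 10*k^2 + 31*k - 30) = (k^2 - 8*k + 7)/(k^2 - 7*k + 10)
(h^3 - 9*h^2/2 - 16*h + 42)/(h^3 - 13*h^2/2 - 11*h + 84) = (h - 2)/(h - 4)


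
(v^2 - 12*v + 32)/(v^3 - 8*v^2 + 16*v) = (v - 8)/(v*(v - 4))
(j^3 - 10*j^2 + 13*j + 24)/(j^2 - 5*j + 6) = (j^2 - 7*j - 8)/(j - 2)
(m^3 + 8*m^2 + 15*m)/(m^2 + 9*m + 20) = m*(m + 3)/(m + 4)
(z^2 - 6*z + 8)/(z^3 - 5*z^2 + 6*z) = (z - 4)/(z*(z - 3))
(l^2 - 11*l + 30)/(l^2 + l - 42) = (l - 5)/(l + 7)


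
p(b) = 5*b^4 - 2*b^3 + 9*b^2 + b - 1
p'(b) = 20*b^3 - 6*b^2 + 18*b + 1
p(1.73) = 62.10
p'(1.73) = 117.74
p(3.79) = 1054.82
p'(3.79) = 1071.83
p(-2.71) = 371.87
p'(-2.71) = -489.89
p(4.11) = 1443.00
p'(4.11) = 1362.16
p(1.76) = 65.71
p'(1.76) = 123.13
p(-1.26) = 28.63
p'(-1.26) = -71.21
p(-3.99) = 1532.58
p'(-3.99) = -1436.76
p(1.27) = 23.70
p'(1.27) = 55.15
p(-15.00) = 261884.00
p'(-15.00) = -69119.00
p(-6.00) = 7229.00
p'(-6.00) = -4643.00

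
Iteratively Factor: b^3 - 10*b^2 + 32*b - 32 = (b - 4)*(b^2 - 6*b + 8) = (b - 4)*(b - 2)*(b - 4)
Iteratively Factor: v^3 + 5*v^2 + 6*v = (v + 3)*(v^2 + 2*v) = (v + 2)*(v + 3)*(v)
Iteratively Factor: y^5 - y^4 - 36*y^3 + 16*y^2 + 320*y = (y + 4)*(y^4 - 5*y^3 - 16*y^2 + 80*y) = (y + 4)^2*(y^3 - 9*y^2 + 20*y) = (y - 5)*(y + 4)^2*(y^2 - 4*y) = y*(y - 5)*(y + 4)^2*(y - 4)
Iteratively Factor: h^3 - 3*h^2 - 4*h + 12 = (h - 2)*(h^2 - h - 6) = (h - 3)*(h - 2)*(h + 2)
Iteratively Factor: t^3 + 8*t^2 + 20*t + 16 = (t + 2)*(t^2 + 6*t + 8) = (t + 2)^2*(t + 4)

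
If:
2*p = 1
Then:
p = 1/2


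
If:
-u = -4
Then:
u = 4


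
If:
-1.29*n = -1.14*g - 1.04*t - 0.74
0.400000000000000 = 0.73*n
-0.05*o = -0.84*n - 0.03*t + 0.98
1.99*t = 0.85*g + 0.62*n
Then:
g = -0.13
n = 0.55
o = -10.33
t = 0.11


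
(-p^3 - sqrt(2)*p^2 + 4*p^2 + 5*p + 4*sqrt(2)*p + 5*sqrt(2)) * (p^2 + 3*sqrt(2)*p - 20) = -p^5 - 4*sqrt(2)*p^4 + 4*p^4 + 19*p^3 + 16*sqrt(2)*p^3 - 56*p^2 + 40*sqrt(2)*p^2 - 80*sqrt(2)*p - 70*p - 100*sqrt(2)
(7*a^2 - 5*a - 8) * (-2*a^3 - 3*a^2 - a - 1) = -14*a^5 - 11*a^4 + 24*a^3 + 22*a^2 + 13*a + 8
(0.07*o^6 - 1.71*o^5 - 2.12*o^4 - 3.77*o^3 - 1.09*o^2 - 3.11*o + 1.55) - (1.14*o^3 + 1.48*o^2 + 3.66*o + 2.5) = 0.07*o^6 - 1.71*o^5 - 2.12*o^4 - 4.91*o^3 - 2.57*o^2 - 6.77*o - 0.95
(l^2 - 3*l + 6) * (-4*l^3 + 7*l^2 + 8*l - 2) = -4*l^5 + 19*l^4 - 37*l^3 + 16*l^2 + 54*l - 12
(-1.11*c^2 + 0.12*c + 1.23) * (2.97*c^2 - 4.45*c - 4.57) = -3.2967*c^4 + 5.2959*c^3 + 8.1918*c^2 - 6.0219*c - 5.6211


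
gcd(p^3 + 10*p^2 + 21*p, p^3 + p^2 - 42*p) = p^2 + 7*p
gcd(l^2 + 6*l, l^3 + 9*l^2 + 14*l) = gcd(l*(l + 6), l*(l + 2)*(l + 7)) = l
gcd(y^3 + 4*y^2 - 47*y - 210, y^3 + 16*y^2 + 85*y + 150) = y^2 + 11*y + 30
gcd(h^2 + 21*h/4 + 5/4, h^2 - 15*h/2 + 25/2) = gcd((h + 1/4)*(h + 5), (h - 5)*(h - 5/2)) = 1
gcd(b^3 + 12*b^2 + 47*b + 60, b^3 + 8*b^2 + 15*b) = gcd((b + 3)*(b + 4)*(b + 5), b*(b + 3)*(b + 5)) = b^2 + 8*b + 15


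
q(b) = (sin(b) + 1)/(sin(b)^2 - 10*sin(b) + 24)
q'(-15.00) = -0.03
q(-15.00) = 0.01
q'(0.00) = 0.06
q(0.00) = 0.04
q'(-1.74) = -0.00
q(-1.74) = 0.00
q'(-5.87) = 0.07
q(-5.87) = 0.07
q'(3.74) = -0.03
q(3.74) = 0.01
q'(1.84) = -0.04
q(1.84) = 0.13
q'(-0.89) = 0.02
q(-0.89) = 0.01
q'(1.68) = -0.01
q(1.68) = 0.13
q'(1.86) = -0.04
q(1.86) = 0.13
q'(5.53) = 0.03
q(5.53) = 0.01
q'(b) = (-2*sin(b)*cos(b) + 10*cos(b))*(sin(b) + 1)/(sin(b)^2 - 10*sin(b) + 24)^2 + cos(b)/(sin(b)^2 - 10*sin(b) + 24)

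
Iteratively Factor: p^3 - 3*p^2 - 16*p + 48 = (p - 4)*(p^2 + p - 12) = (p - 4)*(p - 3)*(p + 4)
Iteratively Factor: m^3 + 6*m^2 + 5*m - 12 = (m + 4)*(m^2 + 2*m - 3) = (m + 3)*(m + 4)*(m - 1)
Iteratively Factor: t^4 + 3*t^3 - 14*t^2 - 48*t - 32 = (t - 4)*(t^3 + 7*t^2 + 14*t + 8) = (t - 4)*(t + 2)*(t^2 + 5*t + 4) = (t - 4)*(t + 2)*(t + 4)*(t + 1)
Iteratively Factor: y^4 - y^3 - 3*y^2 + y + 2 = (y - 2)*(y^3 + y^2 - y - 1) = (y - 2)*(y + 1)*(y^2 - 1) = (y - 2)*(y - 1)*(y + 1)*(y + 1)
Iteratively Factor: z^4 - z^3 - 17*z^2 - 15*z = (z - 5)*(z^3 + 4*z^2 + 3*z) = (z - 5)*(z + 3)*(z^2 + z) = z*(z - 5)*(z + 3)*(z + 1)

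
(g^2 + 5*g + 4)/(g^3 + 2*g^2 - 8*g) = (g + 1)/(g*(g - 2))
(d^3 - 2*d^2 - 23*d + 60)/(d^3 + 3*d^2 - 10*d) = (d^2 - 7*d + 12)/(d*(d - 2))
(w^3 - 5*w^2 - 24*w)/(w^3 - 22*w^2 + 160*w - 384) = w*(w + 3)/(w^2 - 14*w + 48)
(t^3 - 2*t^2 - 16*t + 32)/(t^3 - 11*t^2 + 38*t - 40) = (t + 4)/(t - 5)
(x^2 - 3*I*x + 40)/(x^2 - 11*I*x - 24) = (x + 5*I)/(x - 3*I)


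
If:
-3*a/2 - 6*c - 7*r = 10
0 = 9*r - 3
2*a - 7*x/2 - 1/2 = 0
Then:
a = 7*x/4 + 1/4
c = -7*x/16 - 305/144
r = 1/3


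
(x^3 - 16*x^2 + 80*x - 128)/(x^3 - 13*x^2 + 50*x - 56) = (x^2 - 12*x + 32)/(x^2 - 9*x + 14)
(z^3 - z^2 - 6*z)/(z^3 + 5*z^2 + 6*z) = (z - 3)/(z + 3)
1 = 1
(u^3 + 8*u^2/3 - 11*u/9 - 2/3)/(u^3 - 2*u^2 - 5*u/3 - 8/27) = 3*(3*u^2 + 7*u - 6)/(9*u^2 - 21*u - 8)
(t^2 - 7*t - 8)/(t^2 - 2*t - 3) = (t - 8)/(t - 3)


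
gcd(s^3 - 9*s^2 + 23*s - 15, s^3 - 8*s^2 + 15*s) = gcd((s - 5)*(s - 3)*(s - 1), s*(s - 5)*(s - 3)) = s^2 - 8*s + 15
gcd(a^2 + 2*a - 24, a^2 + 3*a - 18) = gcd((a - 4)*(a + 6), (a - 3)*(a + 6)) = a + 6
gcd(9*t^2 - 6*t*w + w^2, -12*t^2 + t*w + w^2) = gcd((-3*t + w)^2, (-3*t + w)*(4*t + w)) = 3*t - w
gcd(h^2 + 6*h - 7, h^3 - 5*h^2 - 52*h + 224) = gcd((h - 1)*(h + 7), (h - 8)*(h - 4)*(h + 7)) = h + 7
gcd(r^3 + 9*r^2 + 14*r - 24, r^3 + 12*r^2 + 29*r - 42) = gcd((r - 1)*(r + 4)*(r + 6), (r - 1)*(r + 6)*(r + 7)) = r^2 + 5*r - 6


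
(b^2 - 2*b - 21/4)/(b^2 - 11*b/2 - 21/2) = (b - 7/2)/(b - 7)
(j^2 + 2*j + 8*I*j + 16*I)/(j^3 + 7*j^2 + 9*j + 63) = (j^2 + j*(2 + 8*I) + 16*I)/(j^3 + 7*j^2 + 9*j + 63)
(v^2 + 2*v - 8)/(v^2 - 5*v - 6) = (-v^2 - 2*v + 8)/(-v^2 + 5*v + 6)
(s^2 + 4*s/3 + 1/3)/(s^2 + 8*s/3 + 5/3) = (3*s + 1)/(3*s + 5)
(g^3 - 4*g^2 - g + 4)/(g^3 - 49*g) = (g^3 - 4*g^2 - g + 4)/(g*(g^2 - 49))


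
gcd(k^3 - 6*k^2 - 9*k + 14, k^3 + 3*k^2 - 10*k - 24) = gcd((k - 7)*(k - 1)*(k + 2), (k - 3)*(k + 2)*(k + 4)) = k + 2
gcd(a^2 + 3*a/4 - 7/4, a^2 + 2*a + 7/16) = a + 7/4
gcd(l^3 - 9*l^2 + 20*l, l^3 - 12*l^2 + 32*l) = l^2 - 4*l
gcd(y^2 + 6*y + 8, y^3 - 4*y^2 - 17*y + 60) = y + 4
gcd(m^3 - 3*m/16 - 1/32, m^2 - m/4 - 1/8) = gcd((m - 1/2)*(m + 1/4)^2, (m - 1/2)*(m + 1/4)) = m^2 - m/4 - 1/8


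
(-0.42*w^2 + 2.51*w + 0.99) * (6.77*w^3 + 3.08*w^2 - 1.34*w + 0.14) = -2.8434*w^5 + 15.6991*w^4 + 14.9959*w^3 - 0.373*w^2 - 0.9752*w + 0.1386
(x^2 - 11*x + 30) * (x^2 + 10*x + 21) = x^4 - x^3 - 59*x^2 + 69*x + 630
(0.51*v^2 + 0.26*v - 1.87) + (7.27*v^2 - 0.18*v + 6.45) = 7.78*v^2 + 0.08*v + 4.58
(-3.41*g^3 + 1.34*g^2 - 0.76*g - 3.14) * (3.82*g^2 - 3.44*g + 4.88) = -13.0262*g^5 + 16.8492*g^4 - 24.1536*g^3 - 2.8412*g^2 + 7.0928*g - 15.3232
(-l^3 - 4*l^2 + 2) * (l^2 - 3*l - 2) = -l^5 - l^4 + 14*l^3 + 10*l^2 - 6*l - 4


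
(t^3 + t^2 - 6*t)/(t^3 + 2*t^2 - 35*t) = (t^2 + t - 6)/(t^2 + 2*t - 35)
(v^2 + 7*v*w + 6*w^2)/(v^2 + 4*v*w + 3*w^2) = (v + 6*w)/(v + 3*w)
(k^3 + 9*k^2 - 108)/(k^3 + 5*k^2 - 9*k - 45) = (k^2 + 12*k + 36)/(k^2 + 8*k + 15)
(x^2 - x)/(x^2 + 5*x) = (x - 1)/(x + 5)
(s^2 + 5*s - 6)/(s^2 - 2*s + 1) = (s + 6)/(s - 1)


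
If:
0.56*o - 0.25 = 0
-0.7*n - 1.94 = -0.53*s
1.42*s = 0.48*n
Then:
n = -3.72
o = 0.45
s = -1.26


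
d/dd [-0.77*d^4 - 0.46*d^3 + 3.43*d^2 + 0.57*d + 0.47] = -3.08*d^3 - 1.38*d^2 + 6.86*d + 0.57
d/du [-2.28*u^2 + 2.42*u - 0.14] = 2.42 - 4.56*u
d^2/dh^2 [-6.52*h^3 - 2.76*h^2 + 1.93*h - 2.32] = -39.12*h - 5.52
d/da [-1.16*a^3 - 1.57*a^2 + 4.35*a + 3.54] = -3.48*a^2 - 3.14*a + 4.35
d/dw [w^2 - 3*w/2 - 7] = 2*w - 3/2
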